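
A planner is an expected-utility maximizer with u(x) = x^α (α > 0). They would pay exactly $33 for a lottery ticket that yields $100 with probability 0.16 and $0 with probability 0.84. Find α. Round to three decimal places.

The lottery's expected utility is 0.16·u(100) + 0.84·u(0) = 0.16·100^α (since u(0) = 0 for α > 0).
Setting u(33) equal to that: 33^α = 0.16·100^α ⇒ (33/100)^α = 0.16.
Take logs: α = ln 0.16 / ln(33/100) ≈ 1.65297.

α ≈ 1.653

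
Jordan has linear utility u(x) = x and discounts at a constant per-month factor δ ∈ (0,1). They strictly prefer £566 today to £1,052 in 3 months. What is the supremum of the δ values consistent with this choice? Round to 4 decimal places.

Comparing present values: 566 > δ^3·1052.
So δ^3 < 566/1052 = 0.53802; taking the cube root of both positive sides preserves the inequality.
δ < (566/1052)^(1/3) ≈ 0.8133.

δ < 0.8133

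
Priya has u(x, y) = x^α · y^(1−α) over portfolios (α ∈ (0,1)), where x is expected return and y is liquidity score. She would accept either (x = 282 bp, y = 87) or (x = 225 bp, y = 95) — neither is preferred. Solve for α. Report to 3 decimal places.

Indifference: 282^α · 87^(1−α) = 225^α · 95^(1−α).
(282/225)^α = (95/87)^(1−α); take logs: α·ln(282/225) = (1−α)·ln(95/87), i.e. α·0.225807 = (1−α)·0.087969.
With A = 0.225807 and B = 0.087969: α·A = (1−α)·B, so α = B/(A+B) = 0.087969/0.313776 ≈ 0.280.

α ≈ 0.280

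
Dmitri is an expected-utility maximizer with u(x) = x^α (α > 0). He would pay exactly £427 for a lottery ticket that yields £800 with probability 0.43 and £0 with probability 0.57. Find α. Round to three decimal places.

The lottery's expected utility is 0.43·u(800) + 0.57·u(0) = 0.43·800^α (since u(0) = 0 for α > 0).
Indifference: 427^α = 0.43·800^α, so (427/800)^α = 0.43.
Taking logs: α·ln(427/800) = ln(0.43), so α = -0.843970 / -0.627828 ≈ 1.344.

α ≈ 1.344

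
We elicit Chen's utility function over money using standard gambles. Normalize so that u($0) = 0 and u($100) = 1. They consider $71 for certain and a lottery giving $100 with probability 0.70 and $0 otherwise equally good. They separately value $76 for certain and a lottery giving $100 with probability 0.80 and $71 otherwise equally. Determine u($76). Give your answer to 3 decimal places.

0.940

The first gamble pins u($71): it must equal 0.70·1 + 0.30·0 = 0.70.
Then u($76) = 0.80·u($100) + 0.20·u($71) = 0.80·1.00 + 0.20·0.70 = 0.9400.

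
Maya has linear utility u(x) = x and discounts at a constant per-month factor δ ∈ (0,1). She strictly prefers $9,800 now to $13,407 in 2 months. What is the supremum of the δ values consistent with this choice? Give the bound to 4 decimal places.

δ < 0.8550

Under u(x) = x this choice says 9800 > δ^2·13407.
Hence δ^2 < 9800/13407 = 0.73096, and x ↦ x^(1/2) is increasing on (0,∞).
δ < (9800/13407)^(1/2) ≈ 0.8550.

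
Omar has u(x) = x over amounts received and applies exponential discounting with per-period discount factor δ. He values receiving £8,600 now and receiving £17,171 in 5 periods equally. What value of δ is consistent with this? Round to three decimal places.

δ ≈ 0.871

Equating discounted utilities: u(8600) = δ^5·u(17171) ⇒ δ^5 = u(8600)/u(17171).
With u(x) = x: δ^5 = 8600/17171 = 0.50084.
Taking the 5th root: δ = 0.50084^(1/5) ≈ 0.871.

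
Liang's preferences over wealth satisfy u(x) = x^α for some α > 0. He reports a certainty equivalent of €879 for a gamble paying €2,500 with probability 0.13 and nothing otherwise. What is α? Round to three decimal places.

α ≈ 1.952

The lottery's expected utility is 0.13·u(2500) + 0.87·u(0) = 0.13·2500^α (since u(0) = 0 for α > 0).
Indifference: 879^α = 0.13·2500^α, so (879/2500)^α = 0.13.
Taking logs: α·ln(879/2500) = ln(0.13), so α = -2.040221 / -1.045261 ≈ 1.952.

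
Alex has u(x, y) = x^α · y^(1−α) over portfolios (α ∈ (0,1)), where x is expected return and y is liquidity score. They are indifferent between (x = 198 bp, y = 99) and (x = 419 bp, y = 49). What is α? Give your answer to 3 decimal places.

α ≈ 0.484

Set the two utilities equal: 198^α·99^(1−α) = 419^α·49^(1−α).
Rearrange to (198/419)^α = (49/99)^(1−α) and take logs: α·-0.749604 = (1−α)·-0.703300.
Thus α·(-1.452904) = -0.703300, so α = -0.703300/-1.452904 ≈ 0.484.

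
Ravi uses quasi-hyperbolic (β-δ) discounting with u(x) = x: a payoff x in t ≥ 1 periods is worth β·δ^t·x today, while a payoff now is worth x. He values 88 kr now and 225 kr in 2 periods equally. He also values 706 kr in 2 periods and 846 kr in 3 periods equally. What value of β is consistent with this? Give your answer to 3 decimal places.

The second indifference involves only future payoffs, so β cancels: β·δ^2·706 = β·δ^3·846, giving δ = 706/846 = 0.83452.
The first indifference: 88 = β·δ^2·225, so β = 88/(δ^2·225) = 88/(0.69642·225) ≈ 0.562.

β ≈ 0.562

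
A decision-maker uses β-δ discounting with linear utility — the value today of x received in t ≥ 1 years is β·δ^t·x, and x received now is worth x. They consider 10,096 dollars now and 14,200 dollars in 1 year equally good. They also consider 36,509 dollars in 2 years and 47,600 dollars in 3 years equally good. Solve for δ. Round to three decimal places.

The second indifference involves only future payoffs, so β cancels: β·δ^2·36509 = β·δ^3·47600, giving δ = 36509/47600 = 0.76700.

δ ≈ 0.767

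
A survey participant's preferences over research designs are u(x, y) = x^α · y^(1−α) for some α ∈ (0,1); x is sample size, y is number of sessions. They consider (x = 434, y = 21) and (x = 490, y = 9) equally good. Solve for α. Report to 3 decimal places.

Set the two utilities equal: 434^α·21^(1−α) = 490^α·9^(1−α).
Taking logs: α·ln 434 + (1−α)·ln 21 = α·ln 490 + (1−α)·ln 9, i.e. α·-0.121361 = (1−α)·-0.847298.
So α/(1−α) = (-0.847298)/(-0.121361) = 6.981633, and α = 6.981633/7.981633 ≈ 0.875.

α ≈ 0.875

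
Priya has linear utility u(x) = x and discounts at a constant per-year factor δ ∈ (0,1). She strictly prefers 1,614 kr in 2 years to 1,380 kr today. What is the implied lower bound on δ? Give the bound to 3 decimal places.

δ > 0.925

Under u(x) = x this choice says 1380 < δ^2·1614.
Dividing by 1614: δ^2 > 0.85502. Both sides are positive, so the square root keeps the direction.
δ > (1380/1614)^(1/2) ≈ 0.925.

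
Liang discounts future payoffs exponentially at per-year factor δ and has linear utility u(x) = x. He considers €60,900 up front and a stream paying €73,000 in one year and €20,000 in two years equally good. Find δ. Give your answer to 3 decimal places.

δ ≈ 0.700

Present value of the stream is 73000·δ + 20000·δ². Indifference gives 73000δ + 20000δ² = 60900.
That is, 20000δ² + 73000δ − 60900 = 0, a quadratic in δ.
δ = (−73000 + √(73000² + 4·20000·60900)) / (2·20000) = (−73000 + √10201000000.00) / 40000 ≈ 0.700.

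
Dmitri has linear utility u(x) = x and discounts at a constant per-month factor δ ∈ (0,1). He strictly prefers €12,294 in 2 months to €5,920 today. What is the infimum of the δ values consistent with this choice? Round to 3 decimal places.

δ > 0.694

Comparing present values: 5920 < δ^2·12294.
Dividing by 12294: δ^2 > 0.48154. Both sides are positive, so the square root keeps the direction.
δ > 0.48154^(1/2) = 0.694.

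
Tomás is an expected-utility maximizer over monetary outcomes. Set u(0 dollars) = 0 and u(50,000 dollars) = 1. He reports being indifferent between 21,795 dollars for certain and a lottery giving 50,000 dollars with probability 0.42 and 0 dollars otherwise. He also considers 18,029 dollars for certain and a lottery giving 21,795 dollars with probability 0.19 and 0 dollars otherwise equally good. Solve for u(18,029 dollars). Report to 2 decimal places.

0.08

From the first indifference, u(21,795 dollars) = 0.42·u(50,000 dollars) + 0.58·u(0 dollars) = 0.42·1 + 0.58·0 = 0.42.
Then u(18,029 dollars) = 0.19·u(21,795 dollars) + 0.81·u(0 dollars) = 0.19·0.42 + 0.81·0.00 = 0.0798.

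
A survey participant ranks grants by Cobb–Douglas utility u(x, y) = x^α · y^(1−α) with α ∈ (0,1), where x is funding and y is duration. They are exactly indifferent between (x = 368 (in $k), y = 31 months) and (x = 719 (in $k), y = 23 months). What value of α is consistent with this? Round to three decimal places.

Indifference: 368^α · 31^(1−α) = 719^α · 23^(1−α).
Rearrange to (368/719)^α = (23/31)^(1−α) and take logs: α·-0.669778 = (1−α)·-0.298493.
With A = -0.669778 and B = -0.298493: α·A = (1−α)·B, so α = B/(A+B) = -0.298493/-0.968271 ≈ 0.308.

α ≈ 0.308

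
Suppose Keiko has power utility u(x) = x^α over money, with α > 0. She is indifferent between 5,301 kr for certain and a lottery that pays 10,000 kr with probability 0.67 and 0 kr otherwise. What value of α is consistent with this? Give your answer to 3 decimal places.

α ≈ 0.631

Since u(0) = 0, the lottery's EU is 0.67·10000^α.
Setting u(5301) equal to that: 5301^α = 0.67·10000^α ⇒ (5301/10000)^α = 0.67.
Take logs: α = ln 0.67 / ln(5301/10000) ≈ 0.63098.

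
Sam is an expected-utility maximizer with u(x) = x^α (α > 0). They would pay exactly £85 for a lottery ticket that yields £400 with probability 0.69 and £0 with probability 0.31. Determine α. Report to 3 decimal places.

α ≈ 0.240

The lottery's expected utility is 0.69·u(400) + 0.31·u(0) = 0.69·400^α (since u(0) = 0 for α > 0).
Equating: 85^α = 0.69·400^α, i.e. 0.2125^α = 0.69.
α = ln(0.69) / ln(85/400) = -0.371064/-1.548813 ≈ 0.240.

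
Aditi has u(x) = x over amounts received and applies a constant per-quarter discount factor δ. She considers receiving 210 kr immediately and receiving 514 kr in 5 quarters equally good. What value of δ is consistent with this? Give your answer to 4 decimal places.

δ ≈ 0.8361

Indifference means u(210) = δ^5 · u(514), so δ^5 = u(210)/u(514).
With u(x) = x: δ^5 = 210/514 = 0.40856.
Taking the 5th root: δ = 0.40856^(1/5) ≈ 0.8361.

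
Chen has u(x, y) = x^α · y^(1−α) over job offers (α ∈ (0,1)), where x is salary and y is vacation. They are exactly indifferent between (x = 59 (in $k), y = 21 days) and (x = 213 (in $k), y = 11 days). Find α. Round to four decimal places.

α ≈ 0.3350

Indifference: 59^α · 21^(1−α) = 213^α · 11^(1−α).
Rearrange to (59/213)^α = (11/21)^(1−α) and take logs: α·-1.2837547 = (1−α)·-0.6466272.
Thus α·(-1.9303819) = -0.6466272, so α = -0.6466272/-1.9303819 ≈ 0.3350.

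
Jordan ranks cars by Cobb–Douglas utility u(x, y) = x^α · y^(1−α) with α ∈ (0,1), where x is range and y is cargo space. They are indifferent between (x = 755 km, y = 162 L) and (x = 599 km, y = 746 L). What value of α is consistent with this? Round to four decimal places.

The Cobb–Douglas utilities coincide, so 755^α·162^(1−α) = 599^α·746^(1−α).
Taking logs: α·ln 755 + (1−α)·ln 162 = α·ln 599 + (1−α)·ln 746, i.e. α·0.2314562 = (1−α)·1.5271293.
So α/(1−α) = (1.5271293)/(0.2314562) = 6.5979192, and α = 6.5979192/7.5979192 ≈ 0.8684.

α ≈ 0.8684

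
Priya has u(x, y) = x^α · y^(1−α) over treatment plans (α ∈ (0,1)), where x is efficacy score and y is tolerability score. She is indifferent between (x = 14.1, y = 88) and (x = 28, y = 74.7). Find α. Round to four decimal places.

Indifference: 14.1^α · 88^(1−α) = 28^α · 74.7^(1−α).
Taking logs: α·ln 14.1 + (1−α)·ln 88 = α·ln 28 + (1−α)·ln 74.7, i.e. α·-0.6860297 = (1−α)·-0.1638567.
With A = -0.6860297 and B = -0.1638567: α·A = (1−α)·B, so α = B/(A+B) = -0.1638567/-0.8498864 ≈ 0.1928.

α ≈ 0.1928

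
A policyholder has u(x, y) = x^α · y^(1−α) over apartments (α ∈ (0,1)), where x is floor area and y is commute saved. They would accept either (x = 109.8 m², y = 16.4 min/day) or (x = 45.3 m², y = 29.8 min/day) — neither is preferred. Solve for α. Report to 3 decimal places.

α ≈ 0.403

Set the two utilities equal: 109.8^α·16.4^(1−α) = 45.3^α·29.8^(1−α).
Rearrange to (109.8/45.3)^α = (29.8/16.4)^(1−α) and take logs: α·0.885353 = (1−α)·0.597227.
Thus α·(1.482580) = 0.597227, so α = 0.597227/1.482580 ≈ 0.403.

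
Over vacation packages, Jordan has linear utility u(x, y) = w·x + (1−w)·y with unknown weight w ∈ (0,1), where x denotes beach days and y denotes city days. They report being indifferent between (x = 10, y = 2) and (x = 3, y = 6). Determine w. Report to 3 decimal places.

u(10,2) = u(3,6) means w·10 + (1−w)·2 = w·3 + (1−w)·6.
w·(10−3) = (1−w)·(6−2), i.e. w·7 = (1−w)·4.
Hence w = 4/(7+4) = 4/11 = 0.364.

w = 0.364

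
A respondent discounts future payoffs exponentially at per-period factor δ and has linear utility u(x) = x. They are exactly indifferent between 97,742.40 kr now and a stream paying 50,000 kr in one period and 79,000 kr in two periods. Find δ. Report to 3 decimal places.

δ ≈ 0.840

Equating present values: 97742.40 = 50000δ + 79000δ².
So 79000δ² + 50000δ − 97742.40 = 0.
δ = (−50000 + √(50000² + 4·79000·97742.40)) / (2·79000) = (−50000 + √33386598400.00) / 158000 ≈ 0.840.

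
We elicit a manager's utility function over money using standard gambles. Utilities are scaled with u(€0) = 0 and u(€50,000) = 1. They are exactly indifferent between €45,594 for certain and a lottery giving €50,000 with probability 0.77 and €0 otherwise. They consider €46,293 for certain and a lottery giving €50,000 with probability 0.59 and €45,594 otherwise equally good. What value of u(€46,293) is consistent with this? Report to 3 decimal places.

The first gamble pins u(€45,594): it must equal 0.77·1 + 0.23·0 = 0.77.
Then u(€46,293) = 0.59·u(€50,000) + 0.41·u(€45,594) = 0.59·1.00 + 0.41·0.77 = 0.9057.

0.906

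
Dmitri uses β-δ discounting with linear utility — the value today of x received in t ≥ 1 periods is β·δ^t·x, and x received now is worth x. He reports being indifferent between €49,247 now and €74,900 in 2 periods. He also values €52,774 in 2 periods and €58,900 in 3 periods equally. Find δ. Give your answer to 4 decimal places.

δ ≈ 0.8960

The second indifference involves only future payoffs, so β cancels: β·δ^2·52774 = β·δ^3·58900, giving δ = 52774/58900 = 0.89599.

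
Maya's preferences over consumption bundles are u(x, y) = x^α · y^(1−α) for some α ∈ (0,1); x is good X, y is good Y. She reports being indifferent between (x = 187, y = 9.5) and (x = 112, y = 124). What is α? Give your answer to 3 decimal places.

α ≈ 0.834

The Cobb–Douglas utilities coincide, so 187^α·9.5^(1−α) = 112^α·124^(1−α).
Rearrange to (187/112)^α = (124/9.5)^(1−α) and take logs: α·0.512610 = (1−α)·2.568990.
So α/(1−α) = (2.568990)/(0.512610) = 5.011588, and α = 5.011588/6.011588 ≈ 0.834.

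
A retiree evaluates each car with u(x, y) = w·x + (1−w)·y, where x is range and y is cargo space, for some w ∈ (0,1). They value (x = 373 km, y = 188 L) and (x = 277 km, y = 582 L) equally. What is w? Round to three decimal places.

Indifference: w·373 + (1−w)·188 = w·277 + (1−w)·582.
Rearranging, 96·w − 394·(1−w) = 0.
So w/(1−w) = 394/96 = 4.1042, giving w = 394/(96+394) = 0.804.

w = 0.804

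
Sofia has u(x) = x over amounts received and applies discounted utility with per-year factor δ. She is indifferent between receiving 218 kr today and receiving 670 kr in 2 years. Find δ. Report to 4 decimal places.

The payoff in 2 years is discounted by δ^2, so u(218) = δ^2·u(670) and δ^2 = u(218)/u(670).
With u(x) = x: δ^2 = 218/670 = 0.32537.
Hence δ = (0.32537)^(1/2) = 0.570415.

δ ≈ 0.5704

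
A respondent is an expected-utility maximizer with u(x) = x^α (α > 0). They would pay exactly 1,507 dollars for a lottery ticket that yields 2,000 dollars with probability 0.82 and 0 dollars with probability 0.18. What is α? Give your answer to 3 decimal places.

α ≈ 0.701

Since u(0) = 0, the lottery's EU is 0.82·2000^α.
Equating: 1507^α = 0.82·2000^α, i.e. 0.7535^α = 0.82.
α = ln(0.82) / ln(1507/2000) = -0.198451/-0.283026 ≈ 0.701.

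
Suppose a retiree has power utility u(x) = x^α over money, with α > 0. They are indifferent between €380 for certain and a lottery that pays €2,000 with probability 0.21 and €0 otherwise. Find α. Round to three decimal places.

EU(lottery) = 0.21·2000^α + 0.79·0 = 0.21·2000^α.
Indifference: 380^α = 0.21·2000^α, so (380/2000)^α = 0.21.
Taking logs: α·ln(380/2000) = ln(0.21), so α = -1.560648 / -1.660731 ≈ 0.940.

α ≈ 0.940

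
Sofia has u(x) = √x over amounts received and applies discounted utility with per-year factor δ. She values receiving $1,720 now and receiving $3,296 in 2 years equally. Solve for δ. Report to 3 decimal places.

The payoff in 2 years is discounted by δ^2, so u(1720) = δ^2·u(3296) and δ^2 = u(1720)/u(3296).
Since u(x) = √x, δ^2 = √(1720/3296) = 0.72239.
Hence δ = (0.72239)^(1/2) = 0.84993.

δ ≈ 0.850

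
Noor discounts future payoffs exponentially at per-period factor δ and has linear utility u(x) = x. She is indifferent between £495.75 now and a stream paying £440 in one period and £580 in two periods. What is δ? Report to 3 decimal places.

The stream is worth 440δ + 580δ² today, so 440δ + 580δ² = 495.75.
That is, 580δ² + 440δ − 495.75 = 0, a quadratic in δ.
The positive root is δ = [−440 + √(440² + 4·580·495.75)] / (2·580) = (−440 + 1159.198)/1160 ≈ 0.620.

δ ≈ 0.620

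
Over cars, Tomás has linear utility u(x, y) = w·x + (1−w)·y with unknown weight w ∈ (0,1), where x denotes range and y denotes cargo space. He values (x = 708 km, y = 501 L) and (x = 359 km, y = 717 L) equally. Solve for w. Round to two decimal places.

Equating utilities: w·708 + (1−w)·501 = w·359 + (1−w)·717.
w·(708−359) = (1−w)·(717−501), i.e. w·349 = (1−w)·216.
Hence w = 216/(349+216) = 216/565 = 0.38.

w = 0.38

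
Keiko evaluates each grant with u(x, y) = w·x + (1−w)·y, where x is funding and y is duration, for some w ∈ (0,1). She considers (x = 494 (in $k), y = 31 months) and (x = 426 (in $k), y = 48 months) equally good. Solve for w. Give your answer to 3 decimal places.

Equating utilities: w·494 + (1−w)·31 = w·426 + (1−w)·48.
w·(494−426) = (1−w)·(48−31), i.e. w·68 = (1−w)·17.
The marginal rate of substitution is 17/68, so w = 17/(68+17) = 0.200.

w = 0.200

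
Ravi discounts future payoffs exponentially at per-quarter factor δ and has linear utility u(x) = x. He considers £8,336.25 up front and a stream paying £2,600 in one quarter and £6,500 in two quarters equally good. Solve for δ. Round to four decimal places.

Equating present values: 8336.25 = 2600δ + 6500δ².
That is, 6500δ² + 2600δ − 8336.25 = 0, a quadratic in δ.
δ = (−2600 + √(2600² + 4·6500·8336.25)) / (2·6500) = (−2600 + √223502500.00) / 13000 ≈ 0.9500.

δ ≈ 0.9500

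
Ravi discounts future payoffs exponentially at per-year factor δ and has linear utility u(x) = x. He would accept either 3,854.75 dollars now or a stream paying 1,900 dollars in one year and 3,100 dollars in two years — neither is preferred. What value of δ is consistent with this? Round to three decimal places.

The stream is worth 1900δ + 3100δ² today, so 1900δ + 3100δ² = 3854.75.
That is, 3100δ² + 1900δ − 3854.75 = 0, a quadratic in δ.
The positive root is δ = [−1900 + √(1900² + 4·3100·3854.75)] / (2·3100) = (−1900 + 7170.000)/6200 ≈ 0.850.

δ ≈ 0.850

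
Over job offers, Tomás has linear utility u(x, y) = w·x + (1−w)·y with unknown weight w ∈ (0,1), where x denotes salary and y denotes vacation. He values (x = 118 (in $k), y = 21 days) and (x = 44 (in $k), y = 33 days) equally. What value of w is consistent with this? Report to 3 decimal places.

u(118,21) = u(44,33) means w·118 + (1−w)·21 = w·44 + (1−w)·33.
Rearranging, 74·w − 12·(1−w) = 0.
The marginal rate of substitution is 12/74, so w = 12/(74+12) = 0.140.

w = 0.140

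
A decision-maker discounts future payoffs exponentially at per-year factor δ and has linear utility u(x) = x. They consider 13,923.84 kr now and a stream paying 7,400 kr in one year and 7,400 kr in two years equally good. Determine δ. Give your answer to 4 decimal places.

The stream is worth 7400δ + 7400δ² today, so 7400δ + 7400δ² = 13923.84.
Rearranged: 7400δ² + 7400δ − 13923.84 = 0.
The positive root is δ = [−7400 + √(7400² + 4·7400·13923.84)] / (2·7400) = (−7400 + 21608.000)/14800 ≈ 0.9600.

δ ≈ 0.9600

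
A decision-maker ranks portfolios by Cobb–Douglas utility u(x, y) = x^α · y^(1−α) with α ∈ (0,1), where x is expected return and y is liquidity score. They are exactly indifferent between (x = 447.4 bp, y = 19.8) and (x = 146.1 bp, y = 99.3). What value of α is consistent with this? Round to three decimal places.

The Cobb–Douglas utilities coincide, so 447.4^α·19.8^(1−α) = 146.1^α·99.3^(1−α).
Rearrange to (447.4/146.1)^α = (99.3/19.8)^(1−α) and take logs: α·1.119162 = (1−α)·1.612464.
Thus α·(2.731626) = 1.612464, so α = 1.612464/2.731626 ≈ 0.590.

α ≈ 0.590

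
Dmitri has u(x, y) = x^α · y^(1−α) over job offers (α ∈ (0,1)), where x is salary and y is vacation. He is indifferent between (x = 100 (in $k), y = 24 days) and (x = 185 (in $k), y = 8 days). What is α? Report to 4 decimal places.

α ≈ 0.6410

Indifference: 100^α · 24^(1−α) = 185^α · 8^(1−α).
(100/185)^α = (8/24)^(1−α); take logs: α·ln(100/185) = (1−α)·ln(8/24), i.e. α·-0.6151856 = (1−α)·-1.0986123.
Thus α·(-1.7137979) = -1.0986123, so α = -1.0986123/-1.7137979 ≈ 0.6410.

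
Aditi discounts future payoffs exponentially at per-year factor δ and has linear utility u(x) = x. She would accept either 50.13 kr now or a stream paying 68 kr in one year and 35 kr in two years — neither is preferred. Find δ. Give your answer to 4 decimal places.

Equating present values: 50.13 = 68δ + 35δ².
That is, 35δ² + 68δ − 50.13 = 0, a quadratic in δ.
δ = (−68 + √(68² + 4·35·50.13)) / (2·35) = (−68 + √11642.20) / 70 ≈ 0.5700.

δ ≈ 0.5700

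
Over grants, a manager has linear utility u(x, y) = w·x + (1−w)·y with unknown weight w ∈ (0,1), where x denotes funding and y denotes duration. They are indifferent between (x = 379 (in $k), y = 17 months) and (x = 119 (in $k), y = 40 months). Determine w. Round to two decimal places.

w = 0.08

u(379,17) = u(119,40) means w·379 + (1−w)·17 = w·119 + (1−w)·40.
Collecting terms: w·260 = (1−w)·23.
The marginal rate of substitution is 23/260, so w = 23/(260+23) = 0.08.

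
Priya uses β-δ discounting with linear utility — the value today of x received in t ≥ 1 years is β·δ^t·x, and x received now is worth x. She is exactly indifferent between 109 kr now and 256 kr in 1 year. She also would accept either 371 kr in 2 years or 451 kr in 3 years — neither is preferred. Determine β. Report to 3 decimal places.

β ≈ 0.518

Both payoffs in the second observation are in the future, so β drops out: δ^2·371 = δ^3·451 ⇒ δ = 371/451 = 0.82262.
Substituting δ into 109 = β·δ·256: β = 109/(210.590) ≈ 0.518.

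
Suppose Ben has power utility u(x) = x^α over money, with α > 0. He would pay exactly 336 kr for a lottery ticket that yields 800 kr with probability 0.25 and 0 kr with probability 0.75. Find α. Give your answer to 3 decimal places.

α ≈ 1.598

EU(lottery) = 0.25·800^α + 0.75·0 = 0.25·800^α.
Setting u(336) equal to that: 336^α = 0.25·800^α ⇒ (336/800)^α = 0.25.
α = ln(0.25) / ln(336/800) = -1.386294/-0.867501 ≈ 1.598.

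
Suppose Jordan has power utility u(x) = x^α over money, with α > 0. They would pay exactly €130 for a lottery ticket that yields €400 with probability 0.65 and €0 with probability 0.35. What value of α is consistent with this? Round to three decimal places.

Since u(0) = 0, the lottery's EU is 0.65·400^α.
Indifference: 130^α = 0.65·400^α, so (130/400)^α = 0.65.
Taking logs: α·ln(130/400) = ln(0.65), so α = -0.430783 / -1.123930 ≈ 0.383.

α ≈ 0.383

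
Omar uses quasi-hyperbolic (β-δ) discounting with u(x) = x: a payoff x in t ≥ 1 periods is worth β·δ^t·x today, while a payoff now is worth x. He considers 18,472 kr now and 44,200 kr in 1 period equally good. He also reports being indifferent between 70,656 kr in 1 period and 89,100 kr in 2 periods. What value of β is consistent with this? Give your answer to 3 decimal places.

β ≈ 0.527

Both payoffs in the second observation are in the future, so β drops out: δ^1·70656 = δ^2·89100 ⇒ δ = 70656/89100 = 0.79300.
Now use the now-vs-future pair: 18472 = β·δ·44200 gives β = 18472/(0.79300·44200) ≈ 0.527.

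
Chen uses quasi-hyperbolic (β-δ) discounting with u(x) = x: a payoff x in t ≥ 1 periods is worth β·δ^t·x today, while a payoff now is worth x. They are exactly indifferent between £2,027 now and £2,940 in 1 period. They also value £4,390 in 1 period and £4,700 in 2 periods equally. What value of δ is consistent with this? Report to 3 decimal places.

From the later pair, β·δ^1·4390 = β·δ^2·4700; dividing through, δ = 4390/4700 = 0.93404.

δ ≈ 0.934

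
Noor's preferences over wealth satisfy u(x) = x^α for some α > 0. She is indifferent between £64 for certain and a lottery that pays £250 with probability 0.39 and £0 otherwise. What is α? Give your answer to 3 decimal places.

Since u(0) = 0, the lottery's EU is 0.39·250^α.
Equating: 64^α = 0.39·250^α, i.e. 0.2560^α = 0.39.
Take logs: α = ln 0.39 / ln(64/250) ≈ 0.69105.

α ≈ 0.691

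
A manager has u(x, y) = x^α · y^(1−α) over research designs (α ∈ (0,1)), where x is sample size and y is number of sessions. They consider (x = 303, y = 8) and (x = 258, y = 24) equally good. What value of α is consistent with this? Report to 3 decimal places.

α ≈ 0.872

Indifference: 303^α · 8^(1−α) = 258^α · 24^(1−α).
Rearrange to (303/258)^α = (24/8)^(1−α) and take logs: α·0.160773 = (1−α)·1.098612.
So α/(1−α) = (1.098612)/(0.160773) = 6.833312, and α = 6.833312/7.833312 ≈ 0.872.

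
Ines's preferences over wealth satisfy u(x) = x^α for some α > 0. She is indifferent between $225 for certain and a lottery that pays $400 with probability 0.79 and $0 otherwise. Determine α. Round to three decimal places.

Since u(0) = 0, the lottery's EU is 0.79·400^α.
Equating: 225^α = 0.79·400^α, i.e. 0.5625^α = 0.79.
α = ln(0.79) / ln(225/400) = -0.235722/-0.575364 ≈ 0.410.

α ≈ 0.410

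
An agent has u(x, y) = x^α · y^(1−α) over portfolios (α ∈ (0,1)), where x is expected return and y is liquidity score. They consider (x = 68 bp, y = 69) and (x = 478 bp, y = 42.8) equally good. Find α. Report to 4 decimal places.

α ≈ 0.1967

Set the two utilities equal: 68^α·69^(1−α) = 478^α·42.8^(1−α).
Rearrange to (68/478)^α = (42.8/69)^(1−α) and take logs: α·-1.9501030 = (1−α)·-0.4775684.
With A = -1.9501030 and B = -0.4775684: α·A = (1−α)·B, so α = B/(A+B) = -0.4775684/-2.4276714 ≈ 0.1967.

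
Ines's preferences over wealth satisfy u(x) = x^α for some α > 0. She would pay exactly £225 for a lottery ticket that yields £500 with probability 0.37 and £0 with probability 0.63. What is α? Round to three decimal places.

The lottery's expected utility is 0.37·u(500) + 0.63·u(0) = 0.37·500^α (since u(0) = 0 for α > 0).
Indifference: 225^α = 0.37·500^α, so (225/500)^α = 0.37.
Taking logs: α·ln(225/500) = ln(0.37), so α = -0.994252 / -0.798508 ≈ 1.245.

α ≈ 1.245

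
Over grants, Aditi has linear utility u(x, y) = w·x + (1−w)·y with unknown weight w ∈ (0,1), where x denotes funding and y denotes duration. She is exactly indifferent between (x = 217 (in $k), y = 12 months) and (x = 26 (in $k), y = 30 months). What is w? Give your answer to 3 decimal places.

Equating utilities: w·217 + (1−w)·12 = w·26 + (1−w)·30.
Rearranging, 191·w − 18·(1−w) = 0.
So w/(1−w) = 18/191 = 0.0942, giving w = 18/(191+18) = 0.086.

w = 0.086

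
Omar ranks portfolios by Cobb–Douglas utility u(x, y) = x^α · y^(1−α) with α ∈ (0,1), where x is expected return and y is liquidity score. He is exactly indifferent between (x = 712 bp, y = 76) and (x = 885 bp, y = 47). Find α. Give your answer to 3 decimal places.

α ≈ 0.688

Set the two utilities equal: 712^α·76^(1−α) = 885^α·47^(1−α).
Rearrange to (712/885)^α = (47/76)^(1−α) and take logs: α·-0.217510 = (1−α)·-0.480586.
So α/(1−α) = (-0.480586)/(-0.217510) = 2.209489, and α = 2.209489/3.209489 ≈ 0.688.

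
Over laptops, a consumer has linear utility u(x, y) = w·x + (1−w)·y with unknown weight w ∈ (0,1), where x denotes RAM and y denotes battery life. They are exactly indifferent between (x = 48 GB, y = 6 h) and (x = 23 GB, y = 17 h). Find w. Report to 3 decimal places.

w = 0.306

Equating utilities: w·48 + (1−w)·6 = w·23 + (1−w)·17.
Collecting terms: w·25 = (1−w)·11.
So w/(1−w) = 11/25 = 0.4400, giving w = 11/(25+11) = 0.306.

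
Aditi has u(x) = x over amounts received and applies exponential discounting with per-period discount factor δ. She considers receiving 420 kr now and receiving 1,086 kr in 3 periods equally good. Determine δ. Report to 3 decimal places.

δ ≈ 0.729

Indifference means u(420) = δ^3 · u(1086), so δ^3 = u(420)/u(1086).
With u(x) = x: δ^3 = 420/1086 = 0.38674.
So δ = 0.38674^(1/3) ≈ 0.729.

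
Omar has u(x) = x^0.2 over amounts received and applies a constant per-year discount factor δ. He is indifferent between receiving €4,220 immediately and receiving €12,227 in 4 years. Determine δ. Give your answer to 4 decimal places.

The payoff in 4 years is discounted by δ^4, so u(4220) = δ^4·u(12227) and δ^4 = u(4220)/u(12227).
With u(x) = x^0.2: δ^4 = 4220^0.2/12227^0.2 = (4220/12227)^0.2 = 0.80835.
So δ = 0.80835^(1/4) ≈ 0.9482.

δ ≈ 0.9482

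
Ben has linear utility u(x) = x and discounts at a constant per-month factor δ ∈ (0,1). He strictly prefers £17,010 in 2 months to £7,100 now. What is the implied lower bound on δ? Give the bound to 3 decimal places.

δ > 0.646

Under u(x) = x this choice says 7100 < δ^2·17010.
So δ^2 > 7100/17010 = 0.41740; taking the square root of both positive sides preserves the inequality.
δ > (7100/17010)^(1/2) ≈ 0.646.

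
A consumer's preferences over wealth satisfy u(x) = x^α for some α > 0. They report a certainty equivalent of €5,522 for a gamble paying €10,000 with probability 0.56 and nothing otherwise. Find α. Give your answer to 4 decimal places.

α ≈ 0.9764

EU(lottery) = 0.56·10000^α + 0.44·0 = 0.56·10000^α.
Indifference: 5522^α = 0.56·10000^α, so (5522/10000)^α = 0.56.
α = ln(0.56) / ln(5522/10000) = -0.5798185/-0.5938450 ≈ 0.9764.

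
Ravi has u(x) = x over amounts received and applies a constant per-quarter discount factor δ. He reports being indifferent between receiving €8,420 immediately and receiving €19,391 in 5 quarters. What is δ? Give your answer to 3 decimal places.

δ ≈ 0.846

The payoff in 5 quarters is discounted by δ^5, so u(8420) = δ^5·u(19391) and δ^5 = u(8420)/u(19391).
With u(x) = x: δ^5 = 8420/19391 = 0.43422.
Taking the 5th root: δ = 0.43422^(1/5) ≈ 0.846.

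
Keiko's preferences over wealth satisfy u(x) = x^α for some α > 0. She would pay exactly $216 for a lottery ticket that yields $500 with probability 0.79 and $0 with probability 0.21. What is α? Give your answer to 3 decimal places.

Since u(0) = 0, the lottery's EU is 0.79·500^α.
Setting u(216) equal to that: 216^α = 0.79·500^α ⇒ (216/500)^α = 0.79.
Taking logs: α·ln(216/500) = ln(0.79), so α = -0.235722 / -0.839330 ≈ 0.281.

α ≈ 0.281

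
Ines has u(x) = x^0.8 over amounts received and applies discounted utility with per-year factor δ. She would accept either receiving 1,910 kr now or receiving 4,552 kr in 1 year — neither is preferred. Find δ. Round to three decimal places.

δ ≈ 0.499

Equating discounted utilities: u(1910) = δ·u(4552) ⇒ δ = u(1910)/u(4552).
With u(x) = x^0.8: δ = 1910^0.8/4552^0.8 = (1910/4552)^0.8 = 0.49919.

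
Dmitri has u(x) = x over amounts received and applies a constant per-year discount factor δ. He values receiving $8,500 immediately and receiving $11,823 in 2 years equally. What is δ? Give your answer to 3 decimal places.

The payoff in 2 years is discounted by δ^2, so u(8500) = δ^2·u(11823) and δ^2 = u(8500)/u(11823).
With u(x) = x: δ^2 = 8500/11823 = 0.71894.
Hence δ = (0.71894)^(1/2) = 0.84790.

δ ≈ 0.848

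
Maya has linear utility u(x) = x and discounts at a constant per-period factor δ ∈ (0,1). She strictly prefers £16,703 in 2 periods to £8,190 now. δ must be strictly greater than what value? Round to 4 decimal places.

Under u(x) = x this choice says 8190 < δ^2·16703.
So δ^2 > 8190/16703 = 0.49033; taking the square root of both positive sides preserves the inequality.
δ > (8190/16703)^(1/2) ≈ 0.7002.

δ > 0.7002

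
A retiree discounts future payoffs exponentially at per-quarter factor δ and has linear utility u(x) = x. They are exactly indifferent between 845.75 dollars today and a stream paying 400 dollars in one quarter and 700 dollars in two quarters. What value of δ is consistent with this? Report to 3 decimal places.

Present value of the stream is 400·δ + 700·δ². Indifference gives 400δ + 700δ² = 845.75.
That is, 700δ² + 400δ − 845.75 = 0, a quadratic in δ.
δ = (−400 + √(400² + 4·700·845.75)) / (2·700) = (−400 + √2528100.00) / 1400 ≈ 0.850.

δ ≈ 0.850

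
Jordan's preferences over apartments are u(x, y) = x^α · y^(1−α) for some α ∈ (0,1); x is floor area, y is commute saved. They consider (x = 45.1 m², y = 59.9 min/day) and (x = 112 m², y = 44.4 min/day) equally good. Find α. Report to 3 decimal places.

α ≈ 0.248

Set the two utilities equal: 45.1^α·59.9^(1−α) = 112^α·44.4^(1−α).
(45.1/112)^α = (44.4/59.9)^(1−α); take logs: α·ln(45.1/112) = (1−α)·ln(44.4/59.9), i.e. α·-0.909617 = (1−α)·-0.299437.
So α/(1−α) = (-0.299437)/(-0.909617) = 0.329190, and α = 0.329190/1.329190 ≈ 0.248.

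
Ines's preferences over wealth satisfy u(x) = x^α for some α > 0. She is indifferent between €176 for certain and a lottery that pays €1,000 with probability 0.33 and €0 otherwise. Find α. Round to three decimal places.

α ≈ 0.638

The lottery's expected utility is 0.33·u(1000) + 0.67·u(0) = 0.33·1000^α (since u(0) = 0 for α > 0).
Setting u(176) equal to that: 176^α = 0.33·1000^α ⇒ (176/1000)^α = 0.33.
α = ln(0.33) / ln(176/1000) = -1.108663/-1.737271 ≈ 0.638.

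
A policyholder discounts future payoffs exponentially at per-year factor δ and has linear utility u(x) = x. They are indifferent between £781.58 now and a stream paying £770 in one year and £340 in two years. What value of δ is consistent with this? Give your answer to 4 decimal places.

The stream is worth 770δ + 340δ² today, so 770δ + 340δ² = 781.58.
So 340δ² + 770δ − 781.58 = 0.
The positive root is δ = [−770 + √(770² + 4·340·781.58)] / (2·340) = (−770 + 1286.798)/680 ≈ 0.7600.

δ ≈ 0.7600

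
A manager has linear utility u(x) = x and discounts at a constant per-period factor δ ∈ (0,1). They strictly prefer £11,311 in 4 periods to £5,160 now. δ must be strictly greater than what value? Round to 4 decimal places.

δ > 0.8218

Comparing present values: 5160 < δ^4·11311.
Dividing by 11311: δ^4 > 0.45619. Both sides are positive, so the 4th root keeps the direction.
δ > 0.45619^(1/4) = 0.8218.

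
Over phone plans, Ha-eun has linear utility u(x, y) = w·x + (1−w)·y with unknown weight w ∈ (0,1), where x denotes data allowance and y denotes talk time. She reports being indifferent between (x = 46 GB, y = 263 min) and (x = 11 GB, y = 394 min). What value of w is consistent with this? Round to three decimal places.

Indifference: w·46 + (1−w)·263 = w·11 + (1−w)·394.
Collecting terms: w·35 = (1−w)·131.
So w/(1−w) = 131/35 = 3.7429, giving w = 131/(35+131) = 0.789.

w = 0.789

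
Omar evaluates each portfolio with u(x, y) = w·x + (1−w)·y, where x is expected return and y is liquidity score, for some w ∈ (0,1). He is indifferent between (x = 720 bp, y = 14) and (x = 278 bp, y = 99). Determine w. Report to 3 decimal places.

u(720,14) = u(278,99) means w·720 + (1−w)·14 = w·278 + (1−w)·99.
w·(720−278) = (1−w)·(99−14), i.e. w·442 = (1−w)·85.
So w/(1−w) = 85/442 = 0.1923, giving w = 85/(442+85) = 0.161.

w = 0.161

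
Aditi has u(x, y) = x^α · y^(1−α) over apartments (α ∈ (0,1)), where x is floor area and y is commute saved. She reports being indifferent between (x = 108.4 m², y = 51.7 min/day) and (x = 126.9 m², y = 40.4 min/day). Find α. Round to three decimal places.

The Cobb–Douglas utilities coincide, so 108.4^α·51.7^(1−α) = 126.9^α·40.4^(1−α).
Taking logs: α·ln 108.4 + (1−α)·ln 51.7 = α·ln 126.9 + (1−α)·ln 40.4, i.e. α·-0.157571 = (1−α)·-0.246628.
Thus α·(-0.404199) = -0.246628, so α = -0.246628/-0.404199 ≈ 0.610.

α ≈ 0.610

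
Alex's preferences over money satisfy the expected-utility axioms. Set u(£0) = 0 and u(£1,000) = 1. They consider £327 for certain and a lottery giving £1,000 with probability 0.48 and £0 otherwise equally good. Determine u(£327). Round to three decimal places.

0.480

The indifference gives u(£327) = 0.48·u(£1,000) + 0.52·u(£0) = 0.48·1 + 0.52·0 = 0.48.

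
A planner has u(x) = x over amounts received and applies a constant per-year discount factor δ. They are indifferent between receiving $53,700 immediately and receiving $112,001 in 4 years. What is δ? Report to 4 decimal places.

Equating discounted utilities: u(53700) = δ^4·u(112001) ⇒ δ^4 = u(53700)/u(112001).
With u(x) = x: δ^4 = 53700/112001 = 0.47946.
So δ = 0.47946^(1/4) ≈ 0.8321.

δ ≈ 0.8321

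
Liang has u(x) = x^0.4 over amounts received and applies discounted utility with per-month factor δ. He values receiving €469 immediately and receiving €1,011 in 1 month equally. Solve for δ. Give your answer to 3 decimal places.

δ ≈ 0.735

Equating discounted utilities: u(469) = δ·u(1011) ⇒ δ = u(469)/u(1011).
Since u(x) = x^0.4, δ = (469/1011)^0.4 = 0.46390^0.4 = 0.73548.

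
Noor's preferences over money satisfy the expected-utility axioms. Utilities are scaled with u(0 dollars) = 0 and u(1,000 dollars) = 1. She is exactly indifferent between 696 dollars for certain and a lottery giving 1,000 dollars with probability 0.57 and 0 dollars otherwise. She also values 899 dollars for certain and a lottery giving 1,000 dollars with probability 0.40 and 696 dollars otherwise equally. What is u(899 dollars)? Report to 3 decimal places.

0.742

First, u(696 dollars) = 0.57·u(1,000 dollars) + 0.43·u(0 dollars) = 0.57.
Then u(899 dollars) = 0.40·u(1,000 dollars) + 0.60·u(696 dollars) = 0.40·1.00 + 0.60·0.57 = 0.7420.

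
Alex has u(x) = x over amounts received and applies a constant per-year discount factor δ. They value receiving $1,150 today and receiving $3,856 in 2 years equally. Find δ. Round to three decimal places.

δ ≈ 0.546

The payoff in 2 years is discounted by δ^2, so u(1150) = δ^2·u(3856) and δ^2 = u(1150)/u(3856).
With u(x) = x: δ^2 = 1150/3856 = 0.29824.
Taking the square root: δ = 0.29824^(1/2) ≈ 0.546.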